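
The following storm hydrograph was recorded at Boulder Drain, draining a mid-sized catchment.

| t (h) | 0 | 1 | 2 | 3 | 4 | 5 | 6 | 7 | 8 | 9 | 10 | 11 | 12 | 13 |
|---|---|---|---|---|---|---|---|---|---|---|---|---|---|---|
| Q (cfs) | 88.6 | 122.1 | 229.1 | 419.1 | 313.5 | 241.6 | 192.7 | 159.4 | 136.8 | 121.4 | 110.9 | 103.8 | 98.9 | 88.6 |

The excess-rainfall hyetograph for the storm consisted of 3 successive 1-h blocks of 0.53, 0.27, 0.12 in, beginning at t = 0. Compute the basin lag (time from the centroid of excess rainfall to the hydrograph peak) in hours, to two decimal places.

Centroid of excess rainfall: t_c = Σ P_i·t̄_i / ΣP_i = 1.0543 h (block centres at 0.5, 1.5, 2.5 h).
Hydrograph peak occurs at t = 3 h, so basin lag t_L = 3 − 1.0543 = 1.95 h.

t_L ≈ 1.95 h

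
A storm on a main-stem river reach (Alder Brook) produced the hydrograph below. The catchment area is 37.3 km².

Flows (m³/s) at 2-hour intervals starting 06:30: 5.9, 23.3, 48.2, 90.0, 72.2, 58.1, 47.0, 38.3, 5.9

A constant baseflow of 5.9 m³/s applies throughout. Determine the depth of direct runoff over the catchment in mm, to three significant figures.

d ≈ 64.8 mm

Direct runoff: 0.0, 17.4, 42.3, 84.1, 66.3, 52.2, 41.1, 32.4, 0.0 m³/s; ΣQ_DR = 335.8 m³/s.
V = ΣQ_DR · Δt = 335.8 × 7200 s = 2.418 × 10^6 m³.
Over A = 37.3 km², depth = V / A = 64.8 mm.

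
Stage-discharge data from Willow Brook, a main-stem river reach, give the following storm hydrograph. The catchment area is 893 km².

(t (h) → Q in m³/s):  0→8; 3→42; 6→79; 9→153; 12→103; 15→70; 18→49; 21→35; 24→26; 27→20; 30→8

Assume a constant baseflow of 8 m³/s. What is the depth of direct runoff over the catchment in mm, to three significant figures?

d ≈ 6.11 mm

Direct runoff: 0.0, 34.0, 71.0, 145.0, 95.0, 62.0, 41.0, 27.0, 18.0, 12.0, 0.0 m³/s; ΣQ_DR = 505.0 m³/s.
V = ΣQ_DR · Δt = 505.0 × 10800 s = 5.454 × 10^6 m³.
Over A = 893 km², depth = V / A = 6.11 mm.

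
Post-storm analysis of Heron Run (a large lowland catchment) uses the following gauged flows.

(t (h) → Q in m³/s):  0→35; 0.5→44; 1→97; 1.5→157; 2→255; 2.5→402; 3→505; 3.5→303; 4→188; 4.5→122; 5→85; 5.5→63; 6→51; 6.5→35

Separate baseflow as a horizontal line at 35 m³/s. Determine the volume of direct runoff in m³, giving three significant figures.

Direct-runoff ordinates (Q − Q_b): 0.0, 9.0, 62.0, 122.0, 220.0, 367.0, 470.0, 268.0, 153.0, 87.0, 50.0, 28.0, 16.0, 0.0 m³/s.
ΣQ_DR = 1852 m³/s.
With Δt = 0.5 h = 1800 s, V = ΣQ_DR · Δt = 1852 × 1800 = 3.33 × 10^6 m³.

V ≈ 3.33 × 10^6 m³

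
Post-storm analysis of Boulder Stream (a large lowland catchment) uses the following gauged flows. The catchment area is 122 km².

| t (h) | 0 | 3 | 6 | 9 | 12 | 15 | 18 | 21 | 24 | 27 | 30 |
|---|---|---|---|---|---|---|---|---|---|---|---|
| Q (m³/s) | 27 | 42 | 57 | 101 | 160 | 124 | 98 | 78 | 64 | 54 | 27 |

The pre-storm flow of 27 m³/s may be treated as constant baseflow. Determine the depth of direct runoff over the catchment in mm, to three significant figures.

Direct runoff: 0.0, 15.0, 30.0, 74.0, 133.0, 97.0, 71.0, 51.0, 37.0, 27.0, 0.0 m³/s; ΣQ_DR = 535.0 m³/s.
V = ΣQ_DR · Δt = 535.0 × 10800 s = 5.778 × 10^6 m³.
Over A = 122 km², depth = V / A = 47.4 mm.

d ≈ 47.4 mm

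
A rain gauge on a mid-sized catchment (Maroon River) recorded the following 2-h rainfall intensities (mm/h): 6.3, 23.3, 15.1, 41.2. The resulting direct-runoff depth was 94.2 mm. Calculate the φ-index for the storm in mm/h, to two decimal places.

φ ≈ 10.83 mm/h

Only the 3 blocks with intensity above φ contribute runoff: 23.3, 15.1, 41.2 mm/h.
Σ(I−φ)·Δt = d  ⇒  (23.3+15.1+41.2 − 3φ)·2 = 94.2
φ = (79.60 − 94.2/2) / 3 = 10.83 mm/h.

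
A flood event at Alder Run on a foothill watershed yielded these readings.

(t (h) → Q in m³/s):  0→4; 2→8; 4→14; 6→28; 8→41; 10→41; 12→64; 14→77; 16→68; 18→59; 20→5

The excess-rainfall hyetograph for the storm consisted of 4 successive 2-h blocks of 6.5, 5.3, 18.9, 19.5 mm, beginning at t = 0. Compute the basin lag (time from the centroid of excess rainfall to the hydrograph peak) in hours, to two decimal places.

t_L ≈ 8.95 h

Centroid of excess rainfall: t_c = Σ P_i·t̄_i / ΣP_i = 5.0478 h (block centres at 1, 3, 5, 7 h).
Hydrograph peak occurs at t = 14 h, so basin lag t_L = 14 − 5.0478 = 8.95 h.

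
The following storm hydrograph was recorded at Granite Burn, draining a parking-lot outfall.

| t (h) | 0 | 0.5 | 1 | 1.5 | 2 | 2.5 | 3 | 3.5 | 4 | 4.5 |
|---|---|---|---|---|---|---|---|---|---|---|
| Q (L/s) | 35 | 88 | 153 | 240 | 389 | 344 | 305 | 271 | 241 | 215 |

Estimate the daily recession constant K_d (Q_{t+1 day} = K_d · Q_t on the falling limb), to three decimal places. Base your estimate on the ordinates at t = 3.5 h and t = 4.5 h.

Between t = 3.5 h and t = 4.5 h the flow falls from 271 to 215 L/s over 2×0.5 h = 1 h.
Per-interval ratio K = (215/271)^(1/2) = 0.8907; K_d = K^(24/0.5) = 0.004.

K_d ≈ 0.004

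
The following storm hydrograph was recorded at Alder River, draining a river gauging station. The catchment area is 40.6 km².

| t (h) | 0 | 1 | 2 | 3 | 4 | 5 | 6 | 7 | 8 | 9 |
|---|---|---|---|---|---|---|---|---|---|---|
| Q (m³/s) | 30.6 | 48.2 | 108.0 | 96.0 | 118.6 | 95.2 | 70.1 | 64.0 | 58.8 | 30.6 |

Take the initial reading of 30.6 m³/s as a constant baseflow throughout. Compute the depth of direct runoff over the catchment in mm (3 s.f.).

Direct runoff: 0.0, 17.6, 77.4, 65.4, 88.0, 64.6, 39.5, 33.4, 28.2, 0.0 m³/s; ΣQ_DR = 414.1 m³/s.
V = ΣQ_DR · Δt = 414.1 × 3600 s = 1.491 × 10^6 m³.
Over A = 40.6 km², depth = V / A = 36.7 mm.

d ≈ 36.7 mm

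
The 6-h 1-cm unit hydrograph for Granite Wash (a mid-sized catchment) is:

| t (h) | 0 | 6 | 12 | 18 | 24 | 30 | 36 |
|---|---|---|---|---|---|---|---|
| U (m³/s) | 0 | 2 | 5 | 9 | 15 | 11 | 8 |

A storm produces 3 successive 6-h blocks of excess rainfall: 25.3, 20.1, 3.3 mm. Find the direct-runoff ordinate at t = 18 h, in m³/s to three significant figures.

By discrete convolution, Q_j = Σ (P_i / 10 mm) · U_{j−i}.
At t = 18 h (j=3): Q = (25.3/10)·9 + (20.1/10)·5 + (3.3/10)·2 = 33.5 m³/s.

Q ≈ 33.5 m³/s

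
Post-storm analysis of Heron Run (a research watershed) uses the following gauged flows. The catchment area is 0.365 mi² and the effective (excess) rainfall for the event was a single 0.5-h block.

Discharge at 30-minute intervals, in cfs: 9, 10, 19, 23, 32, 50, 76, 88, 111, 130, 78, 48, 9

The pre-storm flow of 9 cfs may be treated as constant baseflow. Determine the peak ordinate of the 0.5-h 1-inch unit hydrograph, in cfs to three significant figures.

Direct runoff: 0.0, 1.0, 10.0, 14.0, 23.0, 41.0, 67.0, 79.0, 102.0, 121.0, 69.0, 39.0, 0.0 cfs; ΣQ_DR = 566.0 cfs, peak = 121.0 cfs.
Runoff depth d = ΣQ_DR·Δt / A = 566.0 × 1800 / (0.365 mi²) = 1.201 in.
The 1-inch UH is the DRH scaled by (1 in)/d, so U_p = 121.0 × 1/1.201 = 101 cfs.

U_p ≈ 101 cfs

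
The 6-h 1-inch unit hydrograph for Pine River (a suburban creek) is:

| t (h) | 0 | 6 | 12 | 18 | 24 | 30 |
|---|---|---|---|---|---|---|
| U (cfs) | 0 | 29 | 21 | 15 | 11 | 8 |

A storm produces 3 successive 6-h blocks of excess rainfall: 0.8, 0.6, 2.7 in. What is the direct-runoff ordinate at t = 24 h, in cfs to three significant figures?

Q ≈ 74.5 cfs

By discrete convolution, Q_j = Σ (P_i / 1 in) · U_{j−i}.
At t = 24 h (j=4): Q = (0.8/1)·11 + (0.6/1)·15 + (2.7/1)·21 = 74.5 cfs.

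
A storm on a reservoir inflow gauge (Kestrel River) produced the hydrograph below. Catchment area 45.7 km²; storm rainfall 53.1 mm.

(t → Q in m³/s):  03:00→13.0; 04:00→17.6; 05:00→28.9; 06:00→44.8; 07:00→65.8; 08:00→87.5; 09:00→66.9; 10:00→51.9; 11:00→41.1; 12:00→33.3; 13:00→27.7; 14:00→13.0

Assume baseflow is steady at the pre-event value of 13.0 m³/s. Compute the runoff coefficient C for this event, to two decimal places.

ΣQ_DR = 335.5 m³/s; V = ΣQ_DR·Δt = 1.208 × 10^6 m³.
Runoff depth d = V / A = 26.43 mm.
C = d / P = 26.43 / 53.1 = 0.50.

C ≈ 0.50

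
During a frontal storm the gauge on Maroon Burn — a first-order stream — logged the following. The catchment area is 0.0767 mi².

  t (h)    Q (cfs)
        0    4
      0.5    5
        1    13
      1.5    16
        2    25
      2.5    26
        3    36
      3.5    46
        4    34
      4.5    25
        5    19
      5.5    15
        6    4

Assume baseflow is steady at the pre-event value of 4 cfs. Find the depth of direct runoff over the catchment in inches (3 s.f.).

d ≈ 2.18 in

Direct runoff: 0.0, 1.0, 9.0, 12.0, 21.0, 22.0, 32.0, 42.0, 30.0, 21.0, 15.0, 11.0, 0.0 cfs; ΣQ_DR = 216.0 cfs.
V = ΣQ_DR · Δt = 216.0 × 1800 s = 3.888 × 10^5 ft³.
Over A = 0.0767 mi², depth = V / A = 2.18 in.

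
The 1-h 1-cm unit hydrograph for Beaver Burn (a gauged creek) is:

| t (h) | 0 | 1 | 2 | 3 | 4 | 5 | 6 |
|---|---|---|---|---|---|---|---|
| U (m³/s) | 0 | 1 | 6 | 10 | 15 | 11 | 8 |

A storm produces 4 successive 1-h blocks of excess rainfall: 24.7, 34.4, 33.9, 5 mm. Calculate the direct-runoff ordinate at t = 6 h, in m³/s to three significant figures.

By discrete convolution, Q_j = Σ (P_i / 10 mm) · U_{j−i}.
At t = 6 h (j=6): Q = (24.7/10)·8 + (34.4/10)·11 + (33.9/10)·15 + (5/10)·10 = 113 m³/s.

Q ≈ 113 m³/s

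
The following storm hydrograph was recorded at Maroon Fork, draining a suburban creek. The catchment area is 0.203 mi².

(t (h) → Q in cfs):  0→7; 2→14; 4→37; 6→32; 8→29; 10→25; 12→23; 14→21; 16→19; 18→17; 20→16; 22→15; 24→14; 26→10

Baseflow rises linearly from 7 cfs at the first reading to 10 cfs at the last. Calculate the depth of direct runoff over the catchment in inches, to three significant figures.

d ≈ 2.44 in

Direct runoff: 0.00, 6.77, 29.54, 24.31, 21.08, 16.85, 14.62, 12.38, 10.15, 7.92, 6.69, 5.46, 4.23, 0.00 cfs; ΣQ_DR = 160.0 cfs.
V = ΣQ_DR · Δt = 160.0 × 7200 s = 1.152 × 10^6 ft³.
Over A = 0.203 mi², depth = V / A = 2.44 in.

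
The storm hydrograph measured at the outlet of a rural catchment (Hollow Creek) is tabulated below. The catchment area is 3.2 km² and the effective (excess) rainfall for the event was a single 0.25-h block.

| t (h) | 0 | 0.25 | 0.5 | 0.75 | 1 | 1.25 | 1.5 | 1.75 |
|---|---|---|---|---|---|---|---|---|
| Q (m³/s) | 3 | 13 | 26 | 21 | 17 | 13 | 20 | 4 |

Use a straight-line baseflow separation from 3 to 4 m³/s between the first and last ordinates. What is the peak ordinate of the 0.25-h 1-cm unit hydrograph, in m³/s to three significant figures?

Direct runoff: 0.00, 9.86, 22.71, 17.57, 13.43, 9.29, 16.14, 0.00 m³/s; ΣQ_DR = 89.00 m³/s, peak = 22.71 m³/s.
Runoff depth d = ΣQ_DR·Δt / A = 89.00 × 900 / (3.2 km²) = 25.03 mm.
The 1-cm UH is the DRH scaled by (10 mm)/d, so U_p = 22.71 × 10/25.03 = 9.07 m³/s.

U_p ≈ 9.07 m³/s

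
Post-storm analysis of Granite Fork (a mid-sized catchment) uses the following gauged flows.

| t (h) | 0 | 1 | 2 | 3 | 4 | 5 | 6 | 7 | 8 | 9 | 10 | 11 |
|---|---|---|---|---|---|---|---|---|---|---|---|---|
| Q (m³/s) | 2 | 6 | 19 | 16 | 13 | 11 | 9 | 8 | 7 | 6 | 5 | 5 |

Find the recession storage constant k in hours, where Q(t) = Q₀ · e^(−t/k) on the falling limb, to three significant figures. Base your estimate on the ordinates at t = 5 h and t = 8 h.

k ≈ 6.64 h

On the falling limb, Q drops from 11 to 7 m³/s between t = 5 h and t = 8 h (Δt = 3 h).
k = −Δt / ln(Q₂/Q₁) = −3 / ln(7/11) = 6.64 h.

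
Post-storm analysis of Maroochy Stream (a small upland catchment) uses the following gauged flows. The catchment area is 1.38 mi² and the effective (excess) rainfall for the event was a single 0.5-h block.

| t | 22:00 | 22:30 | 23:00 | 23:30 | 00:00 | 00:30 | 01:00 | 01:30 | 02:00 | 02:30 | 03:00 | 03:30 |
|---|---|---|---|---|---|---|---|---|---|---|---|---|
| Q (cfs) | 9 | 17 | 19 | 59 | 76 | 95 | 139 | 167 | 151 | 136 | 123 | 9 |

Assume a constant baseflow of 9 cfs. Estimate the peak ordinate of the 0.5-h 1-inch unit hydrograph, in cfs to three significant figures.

U_p ≈ 315 cfs

Direct runoff: 0.0, 8.0, 10.0, 50.0, 67.0, 86.0, 130.0, 158.0, 142.0, 127.0, 114.0, 0.0 cfs; ΣQ_DR = 892.0 cfs, peak = 158.0 cfs.
Runoff depth d = ΣQ_DR·Δt / A = 892.0 × 1800 / (1.38 mi²) = 0.5008 in.
The 1-inch UH is the DRH scaled by (1 in)/d, so U_p = 158.0 × 1/0.5008 = 315 cfs.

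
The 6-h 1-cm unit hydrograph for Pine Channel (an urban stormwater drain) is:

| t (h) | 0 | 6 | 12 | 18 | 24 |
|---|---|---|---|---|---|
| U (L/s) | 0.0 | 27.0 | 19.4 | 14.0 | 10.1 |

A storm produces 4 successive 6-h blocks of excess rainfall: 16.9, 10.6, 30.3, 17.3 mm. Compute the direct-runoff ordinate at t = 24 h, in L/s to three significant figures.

By discrete convolution, Q_j = Σ (P_i / 10 mm) · U_{j−i}.
At t = 24 h (j=4): Q = (16.9/10)·10.1 + (10.6/10)·14.0 + (30.3/10)·19.4 + (17.3/10)·27.0 = 137 L/s.

Q ≈ 137 L/s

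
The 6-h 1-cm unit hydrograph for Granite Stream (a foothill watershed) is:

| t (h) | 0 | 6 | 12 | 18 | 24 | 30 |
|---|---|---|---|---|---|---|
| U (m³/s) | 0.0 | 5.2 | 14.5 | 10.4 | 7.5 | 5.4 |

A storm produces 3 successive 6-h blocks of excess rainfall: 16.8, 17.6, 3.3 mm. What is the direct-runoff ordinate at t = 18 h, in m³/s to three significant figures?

Q ≈ 44.7 m³/s

By discrete convolution, Q_j = Σ (P_i / 10 mm) · U_{j−i}.
At t = 18 h (j=3): Q = (16.8/10)·10.4 + (17.6/10)·14.5 + (3.3/10)·5.2 = 44.7 m³/s.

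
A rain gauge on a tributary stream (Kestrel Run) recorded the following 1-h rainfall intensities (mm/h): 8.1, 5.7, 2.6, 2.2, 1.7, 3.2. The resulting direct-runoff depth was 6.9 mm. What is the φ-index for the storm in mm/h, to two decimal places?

φ ≈ 3.45 mm/h

Only the 2 blocks with intensity above φ contribute runoff: 8.1, 5.7 mm/h.
Σ(I−φ)·Δt = d  ⇒  (8.1+5.7 − 2φ)·1 = 6.9
φ = (13.80 − 6.9/1) / 2 = 3.45 mm/h.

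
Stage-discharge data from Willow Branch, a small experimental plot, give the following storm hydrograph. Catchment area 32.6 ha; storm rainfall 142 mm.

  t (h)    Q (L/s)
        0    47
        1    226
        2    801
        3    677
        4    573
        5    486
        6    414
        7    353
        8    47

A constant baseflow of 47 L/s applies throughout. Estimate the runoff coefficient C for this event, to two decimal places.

ΣQ_DR = 3201 L/s; V = ΣQ_DR·Δt = 1.152 × 10^7 L.
Runoff depth d = V / A = 35.35 mm.
C = d / P = 35.35 / 142 = 0.25.

C ≈ 0.25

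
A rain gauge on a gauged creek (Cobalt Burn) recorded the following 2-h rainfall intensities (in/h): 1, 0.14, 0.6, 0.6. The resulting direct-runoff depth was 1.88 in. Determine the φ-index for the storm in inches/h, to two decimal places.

φ ≈ 0.42 in/h

Only the 3 blocks with intensity above φ contribute runoff: 1, 0.6, 0.6 in/h.
Σ(I−φ)·Δt = d  ⇒  (1+0.6+0.6 − 3φ)·2 = 1.88
φ = (2.200 − 1.88/2) / 3 = 0.42 in/h.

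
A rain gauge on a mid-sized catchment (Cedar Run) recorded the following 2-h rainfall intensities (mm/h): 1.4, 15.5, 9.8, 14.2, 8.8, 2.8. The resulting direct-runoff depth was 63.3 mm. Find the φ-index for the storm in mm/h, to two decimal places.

Only the 4 blocks with intensity above φ contribute runoff: 15.5, 9.8, 14.2, 8.8 mm/h.
Σ(I−φ)·Δt = d  ⇒  (15.5+9.8+14.2+8.8 − 4φ)·2 = 63.3
φ = (48.30 − 63.3/2) / 4 = 4.16 mm/h.

φ ≈ 4.16 mm/h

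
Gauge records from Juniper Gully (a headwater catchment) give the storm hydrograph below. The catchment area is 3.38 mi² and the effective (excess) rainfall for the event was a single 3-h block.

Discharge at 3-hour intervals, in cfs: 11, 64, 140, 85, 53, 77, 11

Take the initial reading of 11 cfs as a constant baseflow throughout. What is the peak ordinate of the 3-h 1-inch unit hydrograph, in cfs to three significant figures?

Direct runoff: 0.0, 53.0, 129.0, 74.0, 42.0, 66.0, 0.0 cfs; ΣQ_DR = 364.0 cfs, peak = 129.0 cfs.
Runoff depth d = ΣQ_DR·Δt / A = 364.0 × 10800 / (3.38 mi²) = 0.5006 in.
The 1-inch UH is the DRH scaled by (1 in)/d, so U_p = 129.0 × 1/0.5006 = 258 cfs.

U_p ≈ 258 cfs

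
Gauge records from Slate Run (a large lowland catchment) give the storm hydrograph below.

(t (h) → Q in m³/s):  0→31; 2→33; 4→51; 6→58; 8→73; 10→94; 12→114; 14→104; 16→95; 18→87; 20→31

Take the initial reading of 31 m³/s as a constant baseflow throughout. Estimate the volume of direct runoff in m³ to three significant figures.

V ≈ 3.10 × 10^6 m³

Direct-runoff ordinates (Q − Q_b): 0.0, 2.0, 20.0, 27.0, 42.0, 63.0, 83.0, 73.0, 64.0, 56.0, 0.0 m³/s.
ΣQ_DR = 430.0 m³/s.
With Δt = 2 h = 7200 s, V = ΣQ_DR · Δt = 430.0 × 7200 = 3.10 × 10^6 m³.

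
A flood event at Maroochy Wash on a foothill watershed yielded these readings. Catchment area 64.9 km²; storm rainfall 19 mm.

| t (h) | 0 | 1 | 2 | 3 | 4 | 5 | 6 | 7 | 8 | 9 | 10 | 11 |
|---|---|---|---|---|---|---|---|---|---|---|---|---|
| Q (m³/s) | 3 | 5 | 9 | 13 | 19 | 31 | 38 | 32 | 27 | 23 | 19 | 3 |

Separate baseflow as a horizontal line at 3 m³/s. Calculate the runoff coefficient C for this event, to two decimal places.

ΣQ_DR = 186.0 m³/s; V = ΣQ_DR·Δt = 6.696 × 10^5 m³.
Runoff depth d = V / A = 10.32 mm.
C = d / P = 10.32 / 19 = 0.54.

C ≈ 0.54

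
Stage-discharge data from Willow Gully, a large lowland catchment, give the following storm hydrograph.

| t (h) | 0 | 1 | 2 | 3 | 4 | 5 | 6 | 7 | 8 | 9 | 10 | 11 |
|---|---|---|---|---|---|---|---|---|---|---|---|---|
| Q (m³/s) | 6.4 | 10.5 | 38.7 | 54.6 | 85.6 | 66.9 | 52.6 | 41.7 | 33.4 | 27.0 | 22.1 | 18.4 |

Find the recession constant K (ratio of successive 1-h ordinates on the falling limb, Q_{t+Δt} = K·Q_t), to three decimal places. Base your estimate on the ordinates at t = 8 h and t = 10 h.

K ≈ 0.813

Using the recession-limb readings at t = 8 h and t = 10 h: Q falls from 33.4 to 22.1 m³/s over 2 intervals.
K = (Q₂/Q₁)^(1/2) = (22.1/33.4)^(1/2) = 0.813.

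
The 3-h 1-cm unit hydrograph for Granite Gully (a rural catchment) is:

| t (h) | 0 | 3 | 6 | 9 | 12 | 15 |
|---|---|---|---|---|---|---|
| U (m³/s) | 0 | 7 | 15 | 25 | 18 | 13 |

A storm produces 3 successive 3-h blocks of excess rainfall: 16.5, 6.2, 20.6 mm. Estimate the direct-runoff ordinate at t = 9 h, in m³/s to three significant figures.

Q ≈ 65.0 m³/s

By discrete convolution, Q_j = Σ (P_i / 10 mm) · U_{j−i}.
At t = 9 h (j=3): Q = (16.5/10)·25 + (6.2/10)·15 + (20.6/10)·7 = 65.0 m³/s.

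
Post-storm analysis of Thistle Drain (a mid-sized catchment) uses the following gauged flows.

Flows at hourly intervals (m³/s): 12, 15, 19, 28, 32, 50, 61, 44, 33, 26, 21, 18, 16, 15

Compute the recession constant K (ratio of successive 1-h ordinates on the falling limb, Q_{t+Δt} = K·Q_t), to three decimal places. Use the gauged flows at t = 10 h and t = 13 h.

K ≈ 0.894

Using the recession-limb readings at t = 10 h and t = 13 h: Q falls from 21 to 15 m³/s over 3 intervals.
K = (Q₂/Q₁)^(1/3) = (15/21)^(1/3) = 0.894.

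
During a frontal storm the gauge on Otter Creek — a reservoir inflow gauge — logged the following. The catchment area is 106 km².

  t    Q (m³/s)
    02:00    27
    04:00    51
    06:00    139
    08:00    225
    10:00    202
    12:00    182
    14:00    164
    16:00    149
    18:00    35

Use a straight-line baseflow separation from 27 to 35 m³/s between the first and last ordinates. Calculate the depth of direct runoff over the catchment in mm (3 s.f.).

d ≈ 60.8 mm

Direct runoff: 0.00, 23.00, 110.00, 195.00, 171.00, 150.00, 131.00, 115.00, 0.00 m³/s; ΣQ_DR = 895.0 m³/s.
V = ΣQ_DR · Δt = 895.0 × 7200 s = 6.444 × 10^6 m³.
Over A = 106 km², depth = V / A = 60.8 mm.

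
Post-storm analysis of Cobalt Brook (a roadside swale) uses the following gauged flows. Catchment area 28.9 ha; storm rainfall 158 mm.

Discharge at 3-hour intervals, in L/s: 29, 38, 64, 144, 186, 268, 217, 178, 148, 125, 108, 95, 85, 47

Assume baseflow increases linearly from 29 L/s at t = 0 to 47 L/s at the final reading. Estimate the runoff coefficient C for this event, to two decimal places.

ΣQ_DR = 1200 L/s; V = ΣQ_DR·Δt = 1.296 × 10^7 L.
Runoff depth d = V / A = 44.84 mm.
C = d / P = 44.84 / 158 = 0.28.

C ≈ 0.28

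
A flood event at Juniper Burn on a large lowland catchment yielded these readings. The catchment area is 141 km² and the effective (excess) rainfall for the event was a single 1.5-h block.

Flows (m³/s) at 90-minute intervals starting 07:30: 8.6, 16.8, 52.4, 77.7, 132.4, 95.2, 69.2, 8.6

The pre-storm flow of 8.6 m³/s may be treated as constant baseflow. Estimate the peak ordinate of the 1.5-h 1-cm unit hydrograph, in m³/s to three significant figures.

Direct runoff: 0.0, 8.2, 43.8, 69.1, 123.8, 86.6, 60.6, 0.0 m³/s; ΣQ_DR = 392.1 m³/s, peak = 123.8 m³/s.
Runoff depth d = ΣQ_DR·Δt / A = 392.1 × 5400 / (141 km²) = 15.02 mm.
The 1-cm UH is the DRH scaled by (10 mm)/d, so U_p = 123.8 × 10/15.02 = 82.4 m³/s.

U_p ≈ 82.4 m³/s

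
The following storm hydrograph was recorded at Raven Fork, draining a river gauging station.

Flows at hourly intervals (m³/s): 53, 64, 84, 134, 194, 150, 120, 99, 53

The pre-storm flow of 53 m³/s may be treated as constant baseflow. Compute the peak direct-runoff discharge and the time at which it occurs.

Subtracting baseflow gives direct-runoff ordinates: 0.0, 11.0, 31.0, 81.0, 141.0, 97.0, 67.0, 46.0, 0.0 m³/s.
The maximum is 141.0 m³/s, occurring at the reading for t = 4 h.

Q_p = 141.0 m³/s at t = 4 h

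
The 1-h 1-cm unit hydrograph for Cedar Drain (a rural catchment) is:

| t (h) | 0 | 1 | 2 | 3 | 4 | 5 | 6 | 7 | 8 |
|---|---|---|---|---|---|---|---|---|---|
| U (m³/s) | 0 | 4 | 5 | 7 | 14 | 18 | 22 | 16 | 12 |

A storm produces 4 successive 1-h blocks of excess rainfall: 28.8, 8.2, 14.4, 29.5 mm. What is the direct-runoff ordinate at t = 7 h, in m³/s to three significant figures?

Q ≈ 131 m³/s

By discrete convolution, Q_j = Σ (P_i / 10 mm) · U_{j−i}.
At t = 7 h (j=7): Q = (28.8/10)·16 + (8.2/10)·22 + (14.4/10)·18 + (29.5/10)·14 = 131 m³/s.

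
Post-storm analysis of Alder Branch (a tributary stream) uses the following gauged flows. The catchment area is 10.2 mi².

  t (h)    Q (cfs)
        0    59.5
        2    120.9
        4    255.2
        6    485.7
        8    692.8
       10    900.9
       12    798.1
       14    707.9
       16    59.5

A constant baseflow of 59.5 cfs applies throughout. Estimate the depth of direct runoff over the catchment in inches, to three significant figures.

d ≈ 1.08 in

Direct runoff: 0.0, 61.4, 195.7, 426.2, 633.3, 841.4, 738.6, 648.4, 0.0 cfs; ΣQ_DR = 3545 cfs.
V = ΣQ_DR · Δt = 3545 × 7200 s = 2.552 × 10^7 ft³.
Over A = 10.2 mi², depth = V / A = 1.08 in.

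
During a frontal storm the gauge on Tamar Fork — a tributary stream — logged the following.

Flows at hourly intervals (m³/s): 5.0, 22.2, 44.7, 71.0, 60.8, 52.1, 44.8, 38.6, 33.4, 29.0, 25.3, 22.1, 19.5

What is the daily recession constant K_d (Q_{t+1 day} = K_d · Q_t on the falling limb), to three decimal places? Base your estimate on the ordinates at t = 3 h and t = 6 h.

Between t = 3 h and t = 6 h the flow falls from 71.0 to 44.8 m³/s over 3×1 h = 3 h.
Per-interval ratio K = (44.8/71.0)^(1/3) = 0.8577; K_d = K^(24/1) = 0.025.

K_d ≈ 0.025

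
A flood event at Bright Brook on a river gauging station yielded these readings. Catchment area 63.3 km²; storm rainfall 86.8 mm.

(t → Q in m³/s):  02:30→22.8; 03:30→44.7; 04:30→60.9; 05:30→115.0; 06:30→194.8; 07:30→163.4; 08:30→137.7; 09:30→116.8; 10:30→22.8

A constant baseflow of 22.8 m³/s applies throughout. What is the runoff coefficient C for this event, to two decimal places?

C ≈ 0.44

ΣQ_DR = 673.7 m³/s; V = ΣQ_DR·Δt = 2.425 × 10^6 m³.
Runoff depth d = V / A = 38.31 mm.
C = d / P = 38.31 / 86.8 = 0.44.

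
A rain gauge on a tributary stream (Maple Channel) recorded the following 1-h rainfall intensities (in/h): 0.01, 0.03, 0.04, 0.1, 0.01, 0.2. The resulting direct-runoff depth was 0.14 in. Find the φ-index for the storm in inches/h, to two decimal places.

φ ≈ 0.08 in/h

Only the 2 blocks with intensity above φ contribute runoff: 0.1, 0.2 in/h.
Σ(I−φ)·Δt = d  ⇒  (0.1+0.2 − 2φ)·1 = 0.14
φ = (0.3000 − 0.14/1) / 2 = 0.08 in/h.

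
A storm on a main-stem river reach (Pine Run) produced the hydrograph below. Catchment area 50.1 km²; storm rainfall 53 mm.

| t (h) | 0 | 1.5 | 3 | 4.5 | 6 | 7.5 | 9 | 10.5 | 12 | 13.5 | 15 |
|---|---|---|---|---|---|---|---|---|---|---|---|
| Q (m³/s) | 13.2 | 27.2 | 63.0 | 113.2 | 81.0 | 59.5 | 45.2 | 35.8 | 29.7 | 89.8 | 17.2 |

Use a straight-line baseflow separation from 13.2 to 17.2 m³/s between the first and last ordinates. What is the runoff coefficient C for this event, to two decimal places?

ΣQ_DR = 407.6 m³/s; V = ΣQ_DR·Δt = 2.201 × 10^6 m³.
Runoff depth d = V / A = 43.93 mm.
C = d / P = 43.93 / 53 = 0.83.

C ≈ 0.83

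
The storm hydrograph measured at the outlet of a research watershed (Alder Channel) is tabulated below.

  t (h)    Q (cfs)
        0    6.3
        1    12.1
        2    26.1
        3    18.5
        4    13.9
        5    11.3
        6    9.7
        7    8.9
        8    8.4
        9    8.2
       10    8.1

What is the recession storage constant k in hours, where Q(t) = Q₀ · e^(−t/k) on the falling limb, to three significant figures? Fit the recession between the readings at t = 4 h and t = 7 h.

k ≈ 6.73 h

On the falling limb, Q drops from 13.9 to 8.9 cfs between t = 4 h and t = 7 h (Δt = 3 h).
k = −Δt / ln(Q₂/Q₁) = −3 / ln(8.9/13.9) = 6.73 h.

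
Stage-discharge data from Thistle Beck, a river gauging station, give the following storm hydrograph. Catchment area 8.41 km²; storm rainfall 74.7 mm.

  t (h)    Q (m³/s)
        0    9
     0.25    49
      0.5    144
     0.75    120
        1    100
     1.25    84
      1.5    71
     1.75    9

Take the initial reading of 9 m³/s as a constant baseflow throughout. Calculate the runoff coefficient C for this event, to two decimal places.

ΣQ_DR = 514.0 m³/s; V = ΣQ_DR·Δt = 4.626 × 10^5 m³.
Runoff depth d = V / A = 55.01 mm.
C = d / P = 55.01 / 74.7 = 0.74.

C ≈ 0.74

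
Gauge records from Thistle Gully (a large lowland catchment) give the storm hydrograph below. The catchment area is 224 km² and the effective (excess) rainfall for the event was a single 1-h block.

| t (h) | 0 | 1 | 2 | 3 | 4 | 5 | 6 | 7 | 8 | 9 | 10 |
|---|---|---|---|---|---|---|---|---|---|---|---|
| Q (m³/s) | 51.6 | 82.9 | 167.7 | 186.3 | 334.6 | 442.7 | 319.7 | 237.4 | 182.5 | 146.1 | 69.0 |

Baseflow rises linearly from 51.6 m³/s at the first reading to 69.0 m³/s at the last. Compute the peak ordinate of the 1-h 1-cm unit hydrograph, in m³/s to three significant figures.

Direct runoff: 0.00, 29.56, 112.62, 129.48, 276.04, 382.40, 257.66, 173.62, 116.98, 78.84, 0.00 m³/s; ΣQ_DR = 1557 m³/s, peak = 382.40 m³/s.
Runoff depth d = ΣQ_DR·Δt / A = 1557 × 3600 / (224 km²) = 25.03 mm.
The 1-cm UH is the DRH scaled by (10 mm)/d, so U_p = 382.40 × 10/25.03 = 153 m³/s.

U_p ≈ 153 m³/s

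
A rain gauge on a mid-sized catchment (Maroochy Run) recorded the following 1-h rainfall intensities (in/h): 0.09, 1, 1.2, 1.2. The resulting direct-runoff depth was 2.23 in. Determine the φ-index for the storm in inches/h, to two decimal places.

Only the 3 blocks with intensity above φ contribute runoff: 1, 1.2, 1.2 in/h.
Σ(I−φ)·Δt = d  ⇒  (1+1.2+1.2 − 3φ)·1 = 2.23
φ = (3.400 − 2.23/1) / 3 = 0.39 in/h.

φ ≈ 0.39 in/h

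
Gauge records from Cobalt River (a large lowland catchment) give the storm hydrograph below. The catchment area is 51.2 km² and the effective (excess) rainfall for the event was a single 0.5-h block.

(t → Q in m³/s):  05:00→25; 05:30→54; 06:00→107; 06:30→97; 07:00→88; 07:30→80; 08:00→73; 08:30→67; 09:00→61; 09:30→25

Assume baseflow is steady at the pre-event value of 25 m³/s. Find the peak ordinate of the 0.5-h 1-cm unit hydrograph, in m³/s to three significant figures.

Direct runoff: 0.0, 29.0, 82.0, 72.0, 63.0, 55.0, 48.0, 42.0, 36.0, 0.0 m³/s; ΣQ_DR = 427.0 m³/s, peak = 82.0 m³/s.
Runoff depth d = ΣQ_DR·Δt / A = 427.0 × 1800 / (51.2 km²) = 15.01 mm.
The 1-cm UH is the DRH scaled by (10 mm)/d, so U_p = 82.0 × 10/15.01 = 54.6 m³/s.

U_p ≈ 54.6 m³/s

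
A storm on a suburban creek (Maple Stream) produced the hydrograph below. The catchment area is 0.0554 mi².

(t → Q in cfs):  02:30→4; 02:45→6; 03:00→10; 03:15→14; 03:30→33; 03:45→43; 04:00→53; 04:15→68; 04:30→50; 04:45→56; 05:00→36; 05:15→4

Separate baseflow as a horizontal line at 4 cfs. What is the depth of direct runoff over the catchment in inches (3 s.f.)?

d ≈ 2.30 in

Direct runoff: 0.0, 2.0, 6.0, 10.0, 29.0, 39.0, 49.0, 64.0, 46.0, 52.0, 32.0, 0.0 cfs; ΣQ_DR = 329.0 cfs.
V = ΣQ_DR · Δt = 329.0 × 900 s = 2.961 × 10^5 ft³.
Over A = 0.0554 mi², depth = V / A = 2.30 in.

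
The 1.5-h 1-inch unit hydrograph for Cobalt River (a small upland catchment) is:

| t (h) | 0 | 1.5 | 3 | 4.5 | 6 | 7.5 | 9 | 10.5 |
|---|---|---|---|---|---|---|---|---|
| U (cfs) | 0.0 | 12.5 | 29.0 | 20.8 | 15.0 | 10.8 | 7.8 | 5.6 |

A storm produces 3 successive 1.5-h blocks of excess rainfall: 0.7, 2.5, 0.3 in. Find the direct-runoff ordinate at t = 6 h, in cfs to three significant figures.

Q ≈ 71.2 cfs

By discrete convolution, Q_j = Σ (P_i / 1 in) · U_{j−i}.
At t = 6 h (j=4): Q = (0.7/1)·15.0 + (2.5/1)·20.8 + (0.3/1)·29.0 = 71.2 cfs.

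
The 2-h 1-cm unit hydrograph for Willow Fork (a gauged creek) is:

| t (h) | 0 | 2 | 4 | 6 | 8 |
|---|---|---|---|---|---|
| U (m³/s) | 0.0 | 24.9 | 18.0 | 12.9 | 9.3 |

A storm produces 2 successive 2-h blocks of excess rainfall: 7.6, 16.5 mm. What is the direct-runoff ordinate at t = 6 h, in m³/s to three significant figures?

Q ≈ 39.5 m³/s

By discrete convolution, Q_j = Σ (P_i / 10 mm) · U_{j−i}.
At t = 6 h (j=3): Q = (7.6/10)·12.9 + (16.5/10)·18.0 = 39.5 m³/s.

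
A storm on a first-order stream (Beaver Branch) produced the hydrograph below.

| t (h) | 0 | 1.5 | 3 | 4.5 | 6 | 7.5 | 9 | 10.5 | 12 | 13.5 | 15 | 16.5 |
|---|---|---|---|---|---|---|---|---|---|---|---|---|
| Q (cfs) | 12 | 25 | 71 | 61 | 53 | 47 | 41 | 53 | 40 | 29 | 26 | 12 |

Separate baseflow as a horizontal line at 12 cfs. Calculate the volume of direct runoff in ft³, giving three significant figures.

Direct-runoff ordinates (Q − Q_b): 0.0, 13.0, 59.0, 49.0, 41.0, 35.0, 29.0, 41.0, 28.0, 17.0, 14.0, 0.0 cfs.
ΣQ_DR = 326.0 cfs.
With Δt = 1.5 h = 5400 s, V = ΣQ_DR · Δt = 326.0 × 5400 = 1.76 × 10^6 ft³.

V ≈ 1.76 × 10^6 ft³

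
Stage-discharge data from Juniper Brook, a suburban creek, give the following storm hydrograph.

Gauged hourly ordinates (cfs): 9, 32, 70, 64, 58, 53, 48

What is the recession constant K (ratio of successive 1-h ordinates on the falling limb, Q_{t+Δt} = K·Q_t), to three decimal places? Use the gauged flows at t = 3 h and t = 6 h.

Using the recession-limb readings at t = 3 h and t = 6 h: Q falls from 64 to 48 cfs over 3 intervals.
K = (Q₂/Q₁)^(1/3) = (48/64)^(1/3) = 0.909.

K ≈ 0.909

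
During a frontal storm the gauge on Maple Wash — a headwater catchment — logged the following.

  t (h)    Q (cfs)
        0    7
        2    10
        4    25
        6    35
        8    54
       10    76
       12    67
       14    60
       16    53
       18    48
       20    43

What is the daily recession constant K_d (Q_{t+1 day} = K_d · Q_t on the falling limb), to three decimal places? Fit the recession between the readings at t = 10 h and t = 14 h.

Between t = 10 h and t = 14 h the flow falls from 76 to 60 cfs over 2×2 h = 4 h.
Per-interval ratio K = (60/76)^(1/2) = 0.8885; K_d = K^(24/2) = 0.242.

K_d ≈ 0.242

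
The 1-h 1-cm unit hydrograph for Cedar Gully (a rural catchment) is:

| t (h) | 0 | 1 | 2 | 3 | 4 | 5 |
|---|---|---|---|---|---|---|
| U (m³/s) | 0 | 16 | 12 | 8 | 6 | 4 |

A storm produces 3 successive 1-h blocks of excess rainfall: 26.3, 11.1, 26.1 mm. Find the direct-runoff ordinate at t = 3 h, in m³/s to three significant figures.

Q ≈ 76.1 m³/s

By discrete convolution, Q_j = Σ (P_i / 10 mm) · U_{j−i}.
At t = 3 h (j=3): Q = (26.3/10)·8 + (11.1/10)·12 + (26.1/10)·16 = 76.1 m³/s.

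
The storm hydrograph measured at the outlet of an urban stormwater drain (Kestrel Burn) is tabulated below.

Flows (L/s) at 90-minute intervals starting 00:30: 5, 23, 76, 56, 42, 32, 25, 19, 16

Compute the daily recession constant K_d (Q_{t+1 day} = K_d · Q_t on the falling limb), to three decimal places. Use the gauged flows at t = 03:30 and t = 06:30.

Between t = 03:30 and t = 06:30 the flow falls from 76 to 42 L/s over 2×1.5 h = 3 h.
Per-interval ratio K = (42/76)^(1/2) = 0.7434; K_d = K^(24/1.5) = 0.009.

K_d ≈ 0.009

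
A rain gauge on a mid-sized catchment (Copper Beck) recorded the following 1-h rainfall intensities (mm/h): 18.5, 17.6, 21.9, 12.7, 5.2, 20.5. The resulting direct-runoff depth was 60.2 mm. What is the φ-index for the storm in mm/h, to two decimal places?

φ ≈ 6.20 mm/h

Only the 5 blocks with intensity above φ contribute runoff: 18.5, 17.6, 21.9, 12.7, 20.5 mm/h.
Σ(I−φ)·Δt = d  ⇒  (18.5+17.6+21.9+12.7+20.5 − 5φ)·1 = 60.2
φ = (91.20 − 60.2/1) / 5 = 6.20 mm/h.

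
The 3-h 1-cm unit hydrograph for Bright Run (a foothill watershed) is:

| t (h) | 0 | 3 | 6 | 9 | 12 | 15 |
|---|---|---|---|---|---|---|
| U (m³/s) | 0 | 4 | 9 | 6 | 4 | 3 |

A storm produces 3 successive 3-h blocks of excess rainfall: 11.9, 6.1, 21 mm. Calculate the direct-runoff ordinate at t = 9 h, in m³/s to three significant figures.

By discrete convolution, Q_j = Σ (P_i / 10 mm) · U_{j−i}.
At t = 9 h (j=3): Q = (11.9/10)·6 + (6.1/10)·9 + (21/10)·4 = 21.0 m³/s.

Q ≈ 21.0 m³/s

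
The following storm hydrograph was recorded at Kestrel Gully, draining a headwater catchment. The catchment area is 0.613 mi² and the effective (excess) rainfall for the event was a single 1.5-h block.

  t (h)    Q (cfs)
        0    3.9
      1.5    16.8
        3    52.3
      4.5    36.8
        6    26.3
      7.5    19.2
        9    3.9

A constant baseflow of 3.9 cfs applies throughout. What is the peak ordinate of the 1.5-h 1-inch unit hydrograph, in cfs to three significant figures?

Direct runoff: 0.0, 12.9, 48.4, 32.9, 22.4, 15.3, 0.0 cfs; ΣQ_DR = 131.9 cfs, peak = 48.4 cfs.
Runoff depth d = ΣQ_DR·Δt / A = 131.9 × 5400 / (0.613 mi²) = 0.5001 in.
The 1-inch UH is the DRH scaled by (1 in)/d, so U_p = 48.4 × 1/0.5001 = 96.8 cfs.

U_p ≈ 96.8 cfs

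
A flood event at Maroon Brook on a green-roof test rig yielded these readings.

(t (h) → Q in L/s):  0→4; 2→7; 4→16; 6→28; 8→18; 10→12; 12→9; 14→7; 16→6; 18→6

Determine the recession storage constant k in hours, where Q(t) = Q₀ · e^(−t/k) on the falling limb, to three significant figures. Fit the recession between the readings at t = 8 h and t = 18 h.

k ≈ 9.10 h

On the falling limb, Q drops from 18 to 6 L/s between t = 8 h and t = 18 h (Δt = 10 h).
k = −Δt / ln(Q₂/Q₁) = −10 / ln(6/18) = 9.10 h.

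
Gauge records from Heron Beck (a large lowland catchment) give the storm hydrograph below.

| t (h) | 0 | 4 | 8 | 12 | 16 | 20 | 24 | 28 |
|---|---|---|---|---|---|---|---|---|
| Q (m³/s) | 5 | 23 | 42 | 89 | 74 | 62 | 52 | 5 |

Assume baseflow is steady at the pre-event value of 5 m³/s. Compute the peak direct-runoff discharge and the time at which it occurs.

Q_p = 84.0 m³/s at t = 12 h

Subtracting baseflow gives direct-runoff ordinates: 0.0, 18.0, 37.0, 84.0, 69.0, 57.0, 47.0, 0.0 m³/s.
The maximum is 84.0 m³/s, occurring at the reading for t = 12 h.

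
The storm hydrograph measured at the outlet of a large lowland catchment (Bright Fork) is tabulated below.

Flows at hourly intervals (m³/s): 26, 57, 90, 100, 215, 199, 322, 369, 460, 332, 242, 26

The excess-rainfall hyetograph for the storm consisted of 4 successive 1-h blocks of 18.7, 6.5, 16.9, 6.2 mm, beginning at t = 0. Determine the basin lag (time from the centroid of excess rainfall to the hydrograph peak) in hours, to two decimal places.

t_L ≈ 6.28 h

Centroid of excess rainfall: t_c = Σ P_i·t̄_i / ΣP_i = 1.7195 h (block centres at 0.5, 1.5, 2.5, 3.5 h).
Hydrograph peak occurs at t = 8 h, so basin lag t_L = 8 − 1.7195 = 6.28 h.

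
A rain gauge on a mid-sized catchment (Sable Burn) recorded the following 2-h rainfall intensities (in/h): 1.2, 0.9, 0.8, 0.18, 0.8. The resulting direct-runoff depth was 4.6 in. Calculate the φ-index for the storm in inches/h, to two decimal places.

Only the 4 blocks with intensity above φ contribute runoff: 1.2, 0.9, 0.8, 0.8 in/h.
Σ(I−φ)·Δt = d  ⇒  (1.2+0.9+0.8+0.8 − 4φ)·2 = 4.6
φ = (3.700 − 4.6/2) / 4 = 0.35 in/h.

φ ≈ 0.35 in/h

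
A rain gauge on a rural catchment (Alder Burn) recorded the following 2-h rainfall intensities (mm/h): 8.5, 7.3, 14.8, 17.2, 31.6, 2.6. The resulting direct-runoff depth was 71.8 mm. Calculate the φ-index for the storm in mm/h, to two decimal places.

φ ≈ 9.23 mm/h

Only the 3 blocks with intensity above φ contribute runoff: 14.8, 17.2, 31.6 mm/h.
Σ(I−φ)·Δt = d  ⇒  (14.8+17.2+31.6 − 3φ)·2 = 71.8
φ = (63.60 − 71.8/2) / 3 = 9.23 mm/h.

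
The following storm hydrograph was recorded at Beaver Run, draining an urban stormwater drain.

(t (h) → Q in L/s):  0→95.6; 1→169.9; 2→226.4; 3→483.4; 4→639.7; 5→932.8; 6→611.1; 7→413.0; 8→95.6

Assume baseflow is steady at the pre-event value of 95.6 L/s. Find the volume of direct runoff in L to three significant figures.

Direct-runoff ordinates (Q − Q_b): 0.0, 74.3, 130.8, 387.8, 544.1, 837.2, 515.5, 317.4, 0.0 L/s.
ΣQ_DR = 2807 L/s.
With Δt = 1 h = 3600 s, V = ΣQ_DR · Δt = 2807 × 3600 = 1.01 × 10^7 L.

V ≈ 1.01 × 10^7 L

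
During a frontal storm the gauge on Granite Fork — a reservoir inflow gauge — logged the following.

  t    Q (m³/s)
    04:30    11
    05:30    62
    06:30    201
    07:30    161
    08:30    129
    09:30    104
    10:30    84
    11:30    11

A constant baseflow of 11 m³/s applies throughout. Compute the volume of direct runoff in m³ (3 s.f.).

Direct-runoff ordinates (Q − Q_b): 0.0, 51.0, 190.0, 150.0, 118.0, 93.0, 73.0, 0.0 m³/s.
ΣQ_DR = 675.0 m³/s.
With Δt = 1 h = 3600 s, V = ΣQ_DR · Δt = 675.0 × 3600 = 2.43 × 10^6 m³.

V ≈ 2.43 × 10^6 m³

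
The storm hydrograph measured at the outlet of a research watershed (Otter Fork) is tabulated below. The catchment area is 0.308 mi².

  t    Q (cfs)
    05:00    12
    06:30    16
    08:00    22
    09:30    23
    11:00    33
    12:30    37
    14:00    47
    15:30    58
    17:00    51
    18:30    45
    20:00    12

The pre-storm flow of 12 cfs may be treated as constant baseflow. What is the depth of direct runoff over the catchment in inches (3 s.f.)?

d ≈ 1.69 in

Direct runoff: 0.0, 4.0, 10.0, 11.0, 21.0, 25.0, 35.0, 46.0, 39.0, 33.0, 0.0 cfs; ΣQ_DR = 224.0 cfs.
V = ΣQ_DR · Δt = 224.0 × 5400 s = 1.210 × 10^6 ft³.
Over A = 0.308 mi², depth = V / A = 1.69 in.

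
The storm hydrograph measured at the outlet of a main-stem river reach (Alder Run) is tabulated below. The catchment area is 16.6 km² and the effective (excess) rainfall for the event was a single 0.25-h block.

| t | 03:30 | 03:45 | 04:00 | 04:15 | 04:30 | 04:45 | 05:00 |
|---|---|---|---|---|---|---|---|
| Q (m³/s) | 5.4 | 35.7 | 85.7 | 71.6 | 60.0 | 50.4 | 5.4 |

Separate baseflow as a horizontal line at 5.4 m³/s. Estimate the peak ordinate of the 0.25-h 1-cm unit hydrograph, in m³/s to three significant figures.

Direct runoff: 0.0, 30.3, 80.3, 66.2, 54.6, 45.0, 0.0 m³/s; ΣQ_DR = 276.4 m³/s, peak = 80.3 m³/s.
Runoff depth d = ΣQ_DR·Δt / A = 276.4 × 900 / (16.6 km²) = 14.99 mm.
The 1-cm UH is the DRH scaled by (10 mm)/d, so U_p = 80.3 × 10/14.99 = 53.6 m³/s.

U_p ≈ 53.6 m³/s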